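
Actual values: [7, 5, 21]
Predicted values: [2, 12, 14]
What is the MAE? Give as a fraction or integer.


MAE = (1/3) * (|7-2|=5 + |5-12|=7 + |21-14|=7). Sum = 19. MAE = 19/3.

19/3


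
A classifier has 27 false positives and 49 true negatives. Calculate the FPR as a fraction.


FPR = FP / (FP + TN) = 27 / 76 = 27/76.

27/76


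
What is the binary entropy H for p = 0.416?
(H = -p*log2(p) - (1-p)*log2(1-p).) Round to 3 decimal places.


H = -0.416*log2(0.416) - 0.584*log2(0.584) = 0.980.

0.980


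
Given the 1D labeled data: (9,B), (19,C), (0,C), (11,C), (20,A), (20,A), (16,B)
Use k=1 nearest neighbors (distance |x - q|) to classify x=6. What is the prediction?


Distances: |9-6|=3, |19-6|=13, |0-6|=6, |11-6|=5, |20-6|=14, |20-6|=14, |16-6|=10. 1 nearest: (9,B). Counts: {'B': 1}. Majority class: B.

B


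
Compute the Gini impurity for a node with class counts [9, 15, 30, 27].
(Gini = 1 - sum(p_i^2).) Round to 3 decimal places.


Total = 81. Proportions: 9/81, 15/81, 30/81, 27/81. sum(p_i^2) = 0.2949. Gini = 1 - 0.2949 = 0.7051, which rounds to 0.705.

0.705


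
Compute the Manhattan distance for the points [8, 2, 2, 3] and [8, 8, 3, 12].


d = sum of absolute differences: |8-8|=0 + |2-8|=6 + |2-3|=1 + |3-12|=9 = 16.

16


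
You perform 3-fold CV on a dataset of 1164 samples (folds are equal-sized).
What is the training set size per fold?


Each validation fold has 1164/3 = 388 samples. Training set = 1164 - 388 = 776.

776


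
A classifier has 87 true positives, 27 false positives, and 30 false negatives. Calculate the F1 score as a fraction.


Precision = 87/114 = 29/38. Recall = 87/117 = 29/39. F1 = 2*P*R/(P+R) = 58/77.

58/77


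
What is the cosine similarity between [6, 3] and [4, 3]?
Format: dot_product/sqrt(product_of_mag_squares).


dot = 33. |a|^2 = 45, |b|^2 = 25. cos = 33/sqrt(1125).

33/sqrt(1125)


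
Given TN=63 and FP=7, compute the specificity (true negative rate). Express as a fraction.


Specificity = TN / (TN + FP) = 63 / 70 = 9/10.

9/10


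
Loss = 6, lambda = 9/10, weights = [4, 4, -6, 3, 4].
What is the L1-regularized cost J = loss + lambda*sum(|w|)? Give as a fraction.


L1 norm = sum(|w|) = 21. J = 6 + 9/10 * 21 = 249/10.

249/10


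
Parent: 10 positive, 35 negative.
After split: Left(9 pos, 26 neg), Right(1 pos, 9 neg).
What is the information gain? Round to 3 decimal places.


H(parent) = 0.7642. H(left) = 0.8224, H(right) = 0.4690. Weighted = (35/45)*0.8224 + (10/45)*0.4690 = 0.7439. IG = 0.7642 - 0.7439 = 0.0203, which rounds to 0.020.

0.020


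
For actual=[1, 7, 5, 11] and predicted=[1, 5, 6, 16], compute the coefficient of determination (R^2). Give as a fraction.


Mean(y) = 6. SS_res = 30. SS_tot = 52. R^2 = 1 - 30/(52) = 11/26.

11/26


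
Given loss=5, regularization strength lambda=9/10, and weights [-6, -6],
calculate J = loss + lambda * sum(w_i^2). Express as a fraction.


L2 sq norm = sum(w^2) = 72. J = 5 + 9/10 * 72 = 349/5.

349/5


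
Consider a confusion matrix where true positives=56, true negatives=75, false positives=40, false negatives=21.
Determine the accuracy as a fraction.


Accuracy = (TP + TN) / (TP + TN + FP + FN) = (56 + 75) / 192 = 131/192.

131/192


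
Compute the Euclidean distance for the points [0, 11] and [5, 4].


d = sqrt(sum of squared differences). (0-5)^2=25, (11-4)^2=49. Sum = 74.

sqrt(74)


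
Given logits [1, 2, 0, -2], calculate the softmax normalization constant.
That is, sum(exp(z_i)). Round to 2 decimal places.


Denom = e^1=2.7183 + e^2=7.3891 + e^0=1.0000 + e^-2=0.1353. Sum = 11.2427, which rounds to 11.24.

11.24


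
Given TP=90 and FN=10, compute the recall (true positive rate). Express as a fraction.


Recall = TP / (TP + FN) = 90 / 100 = 9/10.

9/10


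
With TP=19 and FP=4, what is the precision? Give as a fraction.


Precision = TP / (TP + FP) = 19 / 23 = 19/23.

19/23


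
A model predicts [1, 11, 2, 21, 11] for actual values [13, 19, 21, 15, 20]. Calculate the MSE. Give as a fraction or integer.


MSE = (1/5) * ((13-1)^2=144 + (19-11)^2=64 + (21-2)^2=361 + (15-21)^2=36 + (20-11)^2=81). Sum = 686. MSE = 686/5.

686/5


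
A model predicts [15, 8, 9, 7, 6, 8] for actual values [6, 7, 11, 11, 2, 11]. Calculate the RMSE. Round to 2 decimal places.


MSE = 21.1667. RMSE = sqrt(21.1667) = 4.60.

4.60


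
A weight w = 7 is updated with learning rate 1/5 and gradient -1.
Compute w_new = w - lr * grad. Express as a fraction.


w_new = 7 - 1/5 * -1 = 7 - -1/5 = 36/5.

36/5


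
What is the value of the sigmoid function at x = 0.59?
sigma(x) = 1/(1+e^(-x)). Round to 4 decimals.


sigma(0.59) = 1/(1+e^(-0.59)) = 1/(1+0.554327) = 1/1.554327 = 0.6434.

0.6434


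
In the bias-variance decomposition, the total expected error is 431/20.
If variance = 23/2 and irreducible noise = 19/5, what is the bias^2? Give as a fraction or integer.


Total error = bias^2 + variance + irreducible noise. So bias^2 = 431/20 - 23/2 - 19/5 = 25/4.

25/4


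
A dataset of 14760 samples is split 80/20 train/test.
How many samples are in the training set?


Test set = 14760 * 20% = 2952. Training set = 14760 - 2952 = 11808.

11808


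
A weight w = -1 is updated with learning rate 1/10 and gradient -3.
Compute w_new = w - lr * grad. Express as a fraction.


w_new = -1 - 1/10 * -3 = -1 - -3/10 = -7/10.

-7/10


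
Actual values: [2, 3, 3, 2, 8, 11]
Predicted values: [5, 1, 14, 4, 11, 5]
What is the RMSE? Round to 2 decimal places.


MSE = 30.5000. RMSE = sqrt(30.5000) = 5.52.

5.52


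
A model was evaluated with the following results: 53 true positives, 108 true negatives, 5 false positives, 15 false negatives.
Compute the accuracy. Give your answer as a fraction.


Accuracy = (TP + TN) / (TP + TN + FP + FN) = (53 + 108) / 181 = 161/181.

161/181


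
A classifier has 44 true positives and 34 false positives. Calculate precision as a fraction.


Precision = TP / (TP + FP) = 44 / 78 = 22/39.

22/39


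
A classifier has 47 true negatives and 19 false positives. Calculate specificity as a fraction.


Specificity = TN / (TN + FP) = 47 / 66 = 47/66.

47/66


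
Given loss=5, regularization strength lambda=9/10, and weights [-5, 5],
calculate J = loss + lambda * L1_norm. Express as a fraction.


L1 norm = sum(|w|) = 10. J = 5 + 9/10 * 10 = 14.

14


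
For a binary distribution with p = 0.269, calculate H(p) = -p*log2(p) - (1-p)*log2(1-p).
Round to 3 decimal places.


H = -0.269*log2(0.269) - 0.731*log2(0.731) = 0.840.

0.840


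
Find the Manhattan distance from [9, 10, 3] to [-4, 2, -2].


d = sum of absolute differences: |9--4|=13 + |10-2|=8 + |3--2|=5 = 26.

26


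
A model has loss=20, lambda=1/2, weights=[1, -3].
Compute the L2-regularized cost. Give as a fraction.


L2 sq norm = sum(w^2) = 10. J = 20 + 1/2 * 10 = 25.

25


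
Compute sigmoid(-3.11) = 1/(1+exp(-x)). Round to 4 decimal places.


sigma(-3.11) = 1/(1+e^(3.11)) = 1/(1+22.421044) = 1/23.421044 = 0.0427.

0.0427


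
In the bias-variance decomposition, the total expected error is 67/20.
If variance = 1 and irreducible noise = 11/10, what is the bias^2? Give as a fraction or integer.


Total error = bias^2 + variance + irreducible noise. So bias^2 = 67/20 - 1 - 11/10 = 5/4.

5/4


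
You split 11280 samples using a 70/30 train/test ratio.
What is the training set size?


Test set = 11280 * 30% = 3384. Training set = 11280 - 3384 = 7896.

7896


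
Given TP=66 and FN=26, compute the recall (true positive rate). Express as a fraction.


Recall = TP / (TP + FN) = 66 / 92 = 33/46.

33/46


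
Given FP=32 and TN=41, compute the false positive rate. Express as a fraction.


FPR = FP / (FP + TN) = 32 / 73 = 32/73.

32/73


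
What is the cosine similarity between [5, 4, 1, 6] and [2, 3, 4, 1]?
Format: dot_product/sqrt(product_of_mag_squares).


dot = 32. |a|^2 = 78, |b|^2 = 30. cos = 32/sqrt(2340).

32/sqrt(2340)


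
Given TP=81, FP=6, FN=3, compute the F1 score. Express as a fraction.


Precision = 81/87 = 27/29. Recall = 81/84 = 27/28. F1 = 2*P*R/(P+R) = 18/19.

18/19


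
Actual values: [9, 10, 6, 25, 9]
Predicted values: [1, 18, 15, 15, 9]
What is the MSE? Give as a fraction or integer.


MSE = (1/5) * ((9-1)^2=64 + (10-18)^2=64 + (6-15)^2=81 + (25-15)^2=100 + (9-9)^2=0). Sum = 309. MSE = 309/5.

309/5


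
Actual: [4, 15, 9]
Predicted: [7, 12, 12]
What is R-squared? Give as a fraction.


Mean(y) = 28/3. SS_res = 27. SS_tot = 182/3. R^2 = 1 - 27/(182/3) = 101/182.

101/182


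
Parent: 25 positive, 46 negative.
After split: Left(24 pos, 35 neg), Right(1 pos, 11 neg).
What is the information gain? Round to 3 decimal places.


H(parent) = 0.9359. H(left) = 0.9748, H(right) = 0.4138. Weighted = (59/71)*0.9748 + (12/71)*0.4138 = 0.8800. IG = 0.9359 - 0.8800 = 0.0559, which rounds to 0.056.

0.056


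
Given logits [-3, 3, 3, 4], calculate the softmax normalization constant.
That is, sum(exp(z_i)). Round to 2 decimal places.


Denom = e^-3=0.0498 + e^3=20.0855 + e^3=20.0855 + e^4=54.5982. Sum = 94.8190, which rounds to 94.82.

94.82


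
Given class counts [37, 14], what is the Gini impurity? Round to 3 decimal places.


Total = 51. Proportions: 37/51, 14/51. sum(p_i^2) = 0.6017. Gini = 1 - 0.6017 = 0.3983, which rounds to 0.398.

0.398


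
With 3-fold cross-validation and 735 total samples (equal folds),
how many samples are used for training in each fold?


Each validation fold has 735/3 = 245 samples. Training set = 735 - 245 = 490.

490


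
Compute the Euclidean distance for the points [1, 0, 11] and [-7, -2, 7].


d = sqrt(sum of squared differences). (1--7)^2=64, (0--2)^2=4, (11-7)^2=16. Sum = 84.

sqrt(84)


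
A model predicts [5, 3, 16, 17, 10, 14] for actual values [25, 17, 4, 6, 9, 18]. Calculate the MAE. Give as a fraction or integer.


MAE = (1/6) * (|25-5|=20 + |17-3|=14 + |4-16|=12 + |6-17|=11 + |9-10|=1 + |18-14|=4). Sum = 62. MAE = 31/3.

31/3


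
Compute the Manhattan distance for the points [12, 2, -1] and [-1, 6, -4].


d = sum of absolute differences: |12--1|=13 + |2-6|=4 + |-1--4|=3 = 20.

20


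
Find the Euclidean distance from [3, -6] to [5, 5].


d = sqrt(sum of squared differences). (3-5)^2=4, (-6-5)^2=121. Sum = 125.

sqrt(125)


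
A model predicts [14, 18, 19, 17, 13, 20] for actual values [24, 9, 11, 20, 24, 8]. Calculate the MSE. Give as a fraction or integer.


MSE = (1/6) * ((24-14)^2=100 + (9-18)^2=81 + (11-19)^2=64 + (20-17)^2=9 + (24-13)^2=121 + (8-20)^2=144). Sum = 519. MSE = 173/2.

173/2


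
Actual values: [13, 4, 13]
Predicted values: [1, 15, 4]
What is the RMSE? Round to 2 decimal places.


MSE = 115.3333. RMSE = sqrt(115.3333) = 10.74.

10.74


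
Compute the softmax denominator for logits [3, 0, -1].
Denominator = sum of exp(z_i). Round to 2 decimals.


Denom = e^3=20.0855 + e^0=1.0000 + e^-1=0.3679. Sum = 21.4534, which rounds to 21.45.

21.45


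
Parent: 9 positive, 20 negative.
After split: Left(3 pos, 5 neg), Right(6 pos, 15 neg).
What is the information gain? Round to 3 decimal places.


H(parent) = 0.8936. H(left) = 0.9544, H(right) = 0.8631. Weighted = (8/29)*0.9544 + (21/29)*0.8631 = 0.8883. IG = 0.8936 - 0.8883 = 0.0053, which rounds to 0.005.

0.005


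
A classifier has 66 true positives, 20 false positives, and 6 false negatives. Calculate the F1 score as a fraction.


Precision = 66/86 = 33/43. Recall = 66/72 = 11/12. F1 = 2*P*R/(P+R) = 66/79.

66/79


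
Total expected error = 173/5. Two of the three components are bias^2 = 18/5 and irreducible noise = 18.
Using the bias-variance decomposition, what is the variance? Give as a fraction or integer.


Total error = bias^2 + variance + irreducible noise. So variance = 173/5 - 18/5 - 18 = 13.

13


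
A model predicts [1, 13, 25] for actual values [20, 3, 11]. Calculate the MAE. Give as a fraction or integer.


MAE = (1/3) * (|20-1|=19 + |3-13|=10 + |11-25|=14). Sum = 43. MAE = 43/3.

43/3


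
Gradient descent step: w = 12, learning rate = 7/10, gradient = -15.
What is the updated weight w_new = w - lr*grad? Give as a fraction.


w_new = 12 - 7/10 * -15 = 12 - -21/2 = 45/2.

45/2


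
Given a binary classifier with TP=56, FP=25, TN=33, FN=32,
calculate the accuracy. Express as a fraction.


Accuracy = (TP + TN) / (TP + TN + FP + FN) = (56 + 33) / 146 = 89/146.

89/146


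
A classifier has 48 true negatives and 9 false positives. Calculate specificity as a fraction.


Specificity = TN / (TN + FP) = 48 / 57 = 16/19.

16/19


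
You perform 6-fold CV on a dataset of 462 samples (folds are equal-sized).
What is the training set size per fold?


Each validation fold has 462/6 = 77 samples. Training set = 462 - 77 = 385.

385


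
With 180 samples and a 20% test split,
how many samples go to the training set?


Test set = 180 * 20% = 36. Training set = 180 - 36 = 144.

144


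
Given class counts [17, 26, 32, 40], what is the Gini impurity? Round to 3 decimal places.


Total = 115. Proportions: 17/115, 26/115, 32/115, 40/115. sum(p_i^2) = 0.2714. Gini = 1 - 0.2714 = 0.7286, which rounds to 0.729.

0.729


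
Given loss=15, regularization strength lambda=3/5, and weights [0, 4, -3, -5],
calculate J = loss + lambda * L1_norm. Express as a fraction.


L1 norm = sum(|w|) = 12. J = 15 + 3/5 * 12 = 111/5.

111/5


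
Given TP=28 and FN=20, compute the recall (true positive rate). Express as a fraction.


Recall = TP / (TP + FN) = 28 / 48 = 7/12.

7/12


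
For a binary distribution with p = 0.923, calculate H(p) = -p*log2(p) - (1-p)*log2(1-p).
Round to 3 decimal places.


H = -0.923*log2(0.923) - 0.077*log2(0.077) = 0.392.

0.392


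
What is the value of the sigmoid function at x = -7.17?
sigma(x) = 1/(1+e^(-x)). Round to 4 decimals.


sigma(-7.17) = 1/(1+e^(7.17)) = 1/(1+1299.844603) = 1/1300.844603 = 0.0008.

0.0008


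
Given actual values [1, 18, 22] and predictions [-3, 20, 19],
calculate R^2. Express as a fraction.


Mean(y) = 41/3. SS_res = 29. SS_tot = 746/3. R^2 = 1 - 29/(746/3) = 659/746.

659/746


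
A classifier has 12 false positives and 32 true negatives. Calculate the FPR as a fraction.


FPR = FP / (FP + TN) = 12 / 44 = 3/11.

3/11


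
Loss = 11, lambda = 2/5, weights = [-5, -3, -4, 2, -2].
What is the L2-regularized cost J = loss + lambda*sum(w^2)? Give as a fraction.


L2 sq norm = sum(w^2) = 58. J = 11 + 2/5 * 58 = 171/5.

171/5


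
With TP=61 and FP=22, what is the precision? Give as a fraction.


Precision = TP / (TP + FP) = 61 / 83 = 61/83.

61/83


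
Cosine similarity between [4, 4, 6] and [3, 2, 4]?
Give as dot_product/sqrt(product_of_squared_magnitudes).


dot = 44. |a|^2 = 68, |b|^2 = 29. cos = 44/sqrt(1972).

44/sqrt(1972)


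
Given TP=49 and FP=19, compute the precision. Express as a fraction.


Precision = TP / (TP + FP) = 49 / 68 = 49/68.

49/68


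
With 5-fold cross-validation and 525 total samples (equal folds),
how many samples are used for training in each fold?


Each validation fold has 525/5 = 105 samples. Training set = 525 - 105 = 420.

420


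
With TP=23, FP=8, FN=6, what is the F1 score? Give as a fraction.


Precision = 23/31 = 23/31. Recall = 23/29 = 23/29. F1 = 2*P*R/(P+R) = 23/30.

23/30


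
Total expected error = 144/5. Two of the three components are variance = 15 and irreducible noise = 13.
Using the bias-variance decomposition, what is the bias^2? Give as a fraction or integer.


Total error = bias^2 + variance + irreducible noise. So bias^2 = 144/5 - 15 - 13 = 4/5.

4/5


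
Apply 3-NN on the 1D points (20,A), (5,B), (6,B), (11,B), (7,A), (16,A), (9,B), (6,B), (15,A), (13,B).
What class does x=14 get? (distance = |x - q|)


Distances: |20-14|=6, |5-14|=9, |6-14|=8, |11-14|=3, |7-14|=7, |16-14|=2, |9-14|=5, |6-14|=8, |15-14|=1, |13-14|=1. 3 nearest: (15,A), (13,B), (16,A). Counts: {'A': 2, 'B': 1}. Majority class: A.

A


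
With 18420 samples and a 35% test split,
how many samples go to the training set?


Test set = 18420 * 35% = 6447. Training set = 18420 - 6447 = 11973.

11973


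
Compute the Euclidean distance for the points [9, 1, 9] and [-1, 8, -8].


d = sqrt(sum of squared differences). (9--1)^2=100, (1-8)^2=49, (9--8)^2=289. Sum = 438.

sqrt(438)


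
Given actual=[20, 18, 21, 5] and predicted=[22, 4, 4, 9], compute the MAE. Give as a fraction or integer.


MAE = (1/4) * (|20-22|=2 + |18-4|=14 + |21-4|=17 + |5-9|=4). Sum = 37. MAE = 37/4.

37/4


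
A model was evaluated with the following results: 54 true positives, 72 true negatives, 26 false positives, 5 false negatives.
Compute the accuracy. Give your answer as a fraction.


Accuracy = (TP + TN) / (TP + TN + FP + FN) = (54 + 72) / 157 = 126/157.

126/157


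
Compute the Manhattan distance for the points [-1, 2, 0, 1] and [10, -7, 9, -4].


d = sum of absolute differences: |-1-10|=11 + |2--7|=9 + |0-9|=9 + |1--4|=5 = 34.

34


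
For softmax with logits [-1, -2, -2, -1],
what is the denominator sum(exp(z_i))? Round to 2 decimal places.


Denom = e^-1=0.3679 + e^-2=0.1353 + e^-2=0.1353 + e^-1=0.3679. Sum = 1.0064, which rounds to 1.01.

1.01


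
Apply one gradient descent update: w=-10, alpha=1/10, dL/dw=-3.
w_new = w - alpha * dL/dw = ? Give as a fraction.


w_new = -10 - 1/10 * -3 = -10 - -3/10 = -97/10.

-97/10


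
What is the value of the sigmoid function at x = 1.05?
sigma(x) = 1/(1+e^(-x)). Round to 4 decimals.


sigma(1.05) = 1/(1+e^(-1.05)) = 1/(1+0.349938) = 1/1.349938 = 0.7408.

0.7408


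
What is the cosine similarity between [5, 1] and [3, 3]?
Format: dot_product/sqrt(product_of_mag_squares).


dot = 18. |a|^2 = 26, |b|^2 = 18. cos = 18/sqrt(468).

18/sqrt(468)


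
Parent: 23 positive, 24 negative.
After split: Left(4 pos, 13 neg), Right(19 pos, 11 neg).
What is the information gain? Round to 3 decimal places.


H(parent) = 0.9997. H(left) = 0.7871, H(right) = 0.9481. Weighted = (17/47)*0.7871 + (30/47)*0.9481 = 0.8899. IG = 0.9997 - 0.8899 = 0.1098, which rounds to 0.110.

0.110


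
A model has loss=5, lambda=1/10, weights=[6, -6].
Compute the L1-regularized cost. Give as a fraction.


L1 norm = sum(|w|) = 12. J = 5 + 1/10 * 12 = 31/5.

31/5


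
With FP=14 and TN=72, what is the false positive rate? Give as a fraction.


FPR = FP / (FP + TN) = 14 / 86 = 7/43.

7/43


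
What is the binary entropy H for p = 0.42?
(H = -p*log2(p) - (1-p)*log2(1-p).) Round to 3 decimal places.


H = -0.42*log2(0.42) - 0.58*log2(0.58) = 0.981.

0.981


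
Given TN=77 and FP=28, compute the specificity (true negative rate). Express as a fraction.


Specificity = TN / (TN + FP) = 77 / 105 = 11/15.

11/15


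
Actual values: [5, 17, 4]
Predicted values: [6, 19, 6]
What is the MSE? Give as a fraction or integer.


MSE = (1/3) * ((5-6)^2=1 + (17-19)^2=4 + (4-6)^2=4). Sum = 9. MSE = 3.

3


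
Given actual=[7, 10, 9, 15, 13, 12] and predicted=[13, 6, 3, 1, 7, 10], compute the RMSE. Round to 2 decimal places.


MSE = 54.0000. RMSE = sqrt(54.0000) = 7.35.

7.35


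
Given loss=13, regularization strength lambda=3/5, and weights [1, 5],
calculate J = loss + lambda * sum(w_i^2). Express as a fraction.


L2 sq norm = sum(w^2) = 26. J = 13 + 3/5 * 26 = 143/5.

143/5


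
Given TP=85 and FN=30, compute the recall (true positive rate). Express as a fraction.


Recall = TP / (TP + FN) = 85 / 115 = 17/23.

17/23


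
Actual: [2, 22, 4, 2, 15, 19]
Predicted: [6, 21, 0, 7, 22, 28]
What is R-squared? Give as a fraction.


Mean(y) = 32/3. SS_res = 188. SS_tot = 1234/3. R^2 = 1 - 188/(1234/3) = 335/617.

335/617


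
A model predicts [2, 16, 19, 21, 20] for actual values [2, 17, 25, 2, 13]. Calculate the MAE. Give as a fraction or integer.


MAE = (1/5) * (|2-2|=0 + |17-16|=1 + |25-19|=6 + |2-21|=19 + |13-20|=7). Sum = 33. MAE = 33/5.

33/5


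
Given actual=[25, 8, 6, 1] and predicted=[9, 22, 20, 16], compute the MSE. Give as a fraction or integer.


MSE = (1/4) * ((25-9)^2=256 + (8-22)^2=196 + (6-20)^2=196 + (1-16)^2=225). Sum = 873. MSE = 873/4.

873/4


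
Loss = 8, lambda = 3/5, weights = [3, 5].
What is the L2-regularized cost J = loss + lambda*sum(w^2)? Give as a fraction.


L2 sq norm = sum(w^2) = 34. J = 8 + 3/5 * 34 = 142/5.

142/5


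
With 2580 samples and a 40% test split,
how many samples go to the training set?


Test set = 2580 * 40% = 1032. Training set = 2580 - 1032 = 1548.

1548


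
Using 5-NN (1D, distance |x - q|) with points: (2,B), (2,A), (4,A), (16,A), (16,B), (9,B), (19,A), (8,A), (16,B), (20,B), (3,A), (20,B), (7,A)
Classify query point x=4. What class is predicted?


Distances: |2-4|=2, |2-4|=2, |4-4|=0, |16-4|=12, |16-4|=12, |9-4|=5, |19-4|=15, |8-4|=4, |16-4|=12, |20-4|=16, |3-4|=1, |20-4|=16, |7-4|=3. 5 nearest: (4,A), (3,A), (2,A), (2,B), (7,A). Counts: {'A': 4, 'B': 1}. Majority class: A.

A


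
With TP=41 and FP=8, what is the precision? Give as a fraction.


Precision = TP / (TP + FP) = 41 / 49 = 41/49.

41/49


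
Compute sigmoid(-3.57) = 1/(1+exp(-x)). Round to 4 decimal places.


sigma(-3.57) = 1/(1+e^(3.57)) = 1/(1+35.516593) = 1/36.516593 = 0.0274.

0.0274


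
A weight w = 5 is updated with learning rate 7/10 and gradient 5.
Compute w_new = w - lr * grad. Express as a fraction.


w_new = 5 - 7/10 * 5 = 5 - 7/2 = 3/2.

3/2


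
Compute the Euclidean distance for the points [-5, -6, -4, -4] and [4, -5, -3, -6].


d = sqrt(sum of squared differences). (-5-4)^2=81, (-6--5)^2=1, (-4--3)^2=1, (-4--6)^2=4. Sum = 87.

sqrt(87)


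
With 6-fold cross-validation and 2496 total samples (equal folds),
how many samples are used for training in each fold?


Each validation fold has 2496/6 = 416 samples. Training set = 2496 - 416 = 2080.

2080


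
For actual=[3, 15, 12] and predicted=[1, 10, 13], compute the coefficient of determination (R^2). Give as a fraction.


Mean(y) = 10. SS_res = 30. SS_tot = 78. R^2 = 1 - 30/(78) = 8/13.

8/13


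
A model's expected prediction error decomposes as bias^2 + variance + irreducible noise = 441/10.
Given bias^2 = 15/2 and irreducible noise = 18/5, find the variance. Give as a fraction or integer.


Total error = bias^2 + variance + irreducible noise. So variance = 441/10 - 15/2 - 18/5 = 33.

33


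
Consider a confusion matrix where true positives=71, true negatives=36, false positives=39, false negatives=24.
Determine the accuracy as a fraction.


Accuracy = (TP + TN) / (TP + TN + FP + FN) = (71 + 36) / 170 = 107/170.

107/170


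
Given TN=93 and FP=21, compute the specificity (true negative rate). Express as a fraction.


Specificity = TN / (TN + FP) = 93 / 114 = 31/38.

31/38


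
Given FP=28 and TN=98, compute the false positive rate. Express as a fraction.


FPR = FP / (FP + TN) = 28 / 126 = 2/9.

2/9


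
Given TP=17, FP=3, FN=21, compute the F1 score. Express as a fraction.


Precision = 17/20 = 17/20. Recall = 17/38 = 17/38. F1 = 2*P*R/(P+R) = 17/29.

17/29


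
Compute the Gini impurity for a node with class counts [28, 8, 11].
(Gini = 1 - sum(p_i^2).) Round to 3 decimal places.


Total = 47. Proportions: 28/47, 8/47, 11/47. sum(p_i^2) = 0.4387. Gini = 1 - 0.4387 = 0.5613, which rounds to 0.561.

0.561


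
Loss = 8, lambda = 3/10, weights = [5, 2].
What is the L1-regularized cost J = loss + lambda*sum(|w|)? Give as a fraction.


L1 norm = sum(|w|) = 7. J = 8 + 3/10 * 7 = 101/10.

101/10


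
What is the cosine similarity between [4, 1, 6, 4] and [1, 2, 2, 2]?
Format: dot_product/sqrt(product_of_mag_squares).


dot = 26. |a|^2 = 69, |b|^2 = 13. cos = 26/sqrt(897).

26/sqrt(897)


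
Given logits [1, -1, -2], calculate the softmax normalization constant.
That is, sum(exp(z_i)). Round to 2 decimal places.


Denom = e^1=2.7183 + e^-1=0.3679 + e^-2=0.1353. Sum = 3.2215, which rounds to 3.22.

3.22


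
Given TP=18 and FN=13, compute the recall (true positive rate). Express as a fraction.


Recall = TP / (TP + FN) = 18 / 31 = 18/31.

18/31


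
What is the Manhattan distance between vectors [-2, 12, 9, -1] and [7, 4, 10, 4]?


d = sum of absolute differences: |-2-7|=9 + |12-4|=8 + |9-10|=1 + |-1-4|=5 = 23.

23


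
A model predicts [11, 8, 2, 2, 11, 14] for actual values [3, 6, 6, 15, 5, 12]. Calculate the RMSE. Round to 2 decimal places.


MSE = 48.8333. RMSE = sqrt(48.8333) = 6.99.

6.99


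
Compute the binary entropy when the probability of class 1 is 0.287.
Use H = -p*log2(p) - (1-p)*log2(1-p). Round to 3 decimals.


H = -0.287*log2(0.287) - 0.713*log2(0.713) = 0.865.

0.865


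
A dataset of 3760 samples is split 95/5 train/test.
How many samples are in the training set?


Test set = 3760 * 5% = 188. Training set = 3760 - 188 = 3572.

3572


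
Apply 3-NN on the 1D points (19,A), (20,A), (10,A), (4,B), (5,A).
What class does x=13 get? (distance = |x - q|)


Distances: |19-13|=6, |20-13|=7, |10-13|=3, |4-13|=9, |5-13|=8. 3 nearest: (10,A), (19,A), (20,A). Counts: {'A': 3}. Majority class: A.

A


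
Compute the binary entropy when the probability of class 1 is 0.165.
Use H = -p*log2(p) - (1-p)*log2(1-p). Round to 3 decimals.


H = -0.165*log2(0.165) - 0.835*log2(0.835) = 0.646.

0.646


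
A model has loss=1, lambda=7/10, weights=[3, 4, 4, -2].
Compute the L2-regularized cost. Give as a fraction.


L2 sq norm = sum(w^2) = 45. J = 1 + 7/10 * 45 = 65/2.

65/2


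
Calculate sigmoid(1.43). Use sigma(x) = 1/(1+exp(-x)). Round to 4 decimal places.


sigma(1.43) = 1/(1+e^(-1.43)) = 1/(1+0.239309) = 1/1.239309 = 0.8069.

0.8069


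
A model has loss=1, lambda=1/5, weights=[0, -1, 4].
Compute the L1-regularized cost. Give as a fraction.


L1 norm = sum(|w|) = 5. J = 1 + 1/5 * 5 = 2.

2


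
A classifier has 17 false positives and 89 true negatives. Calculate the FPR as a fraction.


FPR = FP / (FP + TN) = 17 / 106 = 17/106.

17/106


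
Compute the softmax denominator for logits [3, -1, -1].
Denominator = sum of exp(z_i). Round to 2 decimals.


Denom = e^3=20.0855 + e^-1=0.3679 + e^-1=0.3679. Sum = 20.8213, which rounds to 20.82.

20.82


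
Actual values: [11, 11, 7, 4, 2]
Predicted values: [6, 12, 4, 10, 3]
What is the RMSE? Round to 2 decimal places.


MSE = 14.4000. RMSE = sqrt(14.4000) = 3.79.

3.79


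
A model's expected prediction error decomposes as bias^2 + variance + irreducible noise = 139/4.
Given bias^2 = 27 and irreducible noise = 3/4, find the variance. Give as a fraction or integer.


Total error = bias^2 + variance + irreducible noise. So variance = 139/4 - 27 - 3/4 = 7.

7


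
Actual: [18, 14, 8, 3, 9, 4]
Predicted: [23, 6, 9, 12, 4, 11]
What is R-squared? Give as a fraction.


Mean(y) = 28/3. SS_res = 245. SS_tot = 502/3. R^2 = 1 - 245/(502/3) = -233/502.

-233/502


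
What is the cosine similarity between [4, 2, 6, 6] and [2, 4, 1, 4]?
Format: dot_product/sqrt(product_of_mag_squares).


dot = 46. |a|^2 = 92, |b|^2 = 37. cos = 46/sqrt(3404).

46/sqrt(3404)


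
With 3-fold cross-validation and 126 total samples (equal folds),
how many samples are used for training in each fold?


Each validation fold has 126/3 = 42 samples. Training set = 126 - 42 = 84.

84


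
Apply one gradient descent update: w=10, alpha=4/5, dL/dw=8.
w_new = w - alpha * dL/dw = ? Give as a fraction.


w_new = 10 - 4/5 * 8 = 10 - 32/5 = 18/5.

18/5


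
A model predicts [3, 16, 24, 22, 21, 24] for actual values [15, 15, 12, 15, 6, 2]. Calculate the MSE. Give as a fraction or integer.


MSE = (1/6) * ((15-3)^2=144 + (15-16)^2=1 + (12-24)^2=144 + (15-22)^2=49 + (6-21)^2=225 + (2-24)^2=484). Sum = 1047. MSE = 349/2.

349/2


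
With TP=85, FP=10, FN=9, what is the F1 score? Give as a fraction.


Precision = 85/95 = 17/19. Recall = 85/94 = 85/94. F1 = 2*P*R/(P+R) = 170/189.

170/189


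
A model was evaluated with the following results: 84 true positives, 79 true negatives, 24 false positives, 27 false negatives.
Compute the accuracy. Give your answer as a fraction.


Accuracy = (TP + TN) / (TP + TN + FP + FN) = (84 + 79) / 214 = 163/214.

163/214


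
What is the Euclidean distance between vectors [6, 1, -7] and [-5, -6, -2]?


d = sqrt(sum of squared differences). (6--5)^2=121, (1--6)^2=49, (-7--2)^2=25. Sum = 195.

sqrt(195)


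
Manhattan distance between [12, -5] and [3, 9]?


d = sum of absolute differences: |12-3|=9 + |-5-9|=14 = 23.

23


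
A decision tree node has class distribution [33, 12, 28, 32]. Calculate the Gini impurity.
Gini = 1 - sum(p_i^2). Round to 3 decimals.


Total = 105. Proportions: 33/105, 12/105, 28/105, 32/105. sum(p_i^2) = 0.2758. Gini = 1 - 0.2758 = 0.7242, which rounds to 0.724.

0.724


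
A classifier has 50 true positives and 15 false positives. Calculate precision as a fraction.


Precision = TP / (TP + FP) = 50 / 65 = 10/13.

10/13


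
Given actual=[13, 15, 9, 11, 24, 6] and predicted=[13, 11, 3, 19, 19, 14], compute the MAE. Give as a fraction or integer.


MAE = (1/6) * (|13-13|=0 + |15-11|=4 + |9-3|=6 + |11-19|=8 + |24-19|=5 + |6-14|=8). Sum = 31. MAE = 31/6.

31/6


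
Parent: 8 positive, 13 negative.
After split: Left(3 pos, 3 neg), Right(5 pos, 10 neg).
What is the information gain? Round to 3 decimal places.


H(parent) = 0.9587. H(left) = 1.0000, H(right) = 0.9183. Weighted = (6/21)*1.0000 + (15/21)*0.9183 = 0.9416. IG = 0.9587 - 0.9416 = 0.0171, which rounds to 0.017.

0.017


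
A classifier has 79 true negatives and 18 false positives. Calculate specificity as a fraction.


Specificity = TN / (TN + FP) = 79 / 97 = 79/97.

79/97


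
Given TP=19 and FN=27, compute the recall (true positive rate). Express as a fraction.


Recall = TP / (TP + FN) = 19 / 46 = 19/46.

19/46


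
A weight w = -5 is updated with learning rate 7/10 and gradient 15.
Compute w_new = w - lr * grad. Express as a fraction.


w_new = -5 - 7/10 * 15 = -5 - 21/2 = -31/2.

-31/2


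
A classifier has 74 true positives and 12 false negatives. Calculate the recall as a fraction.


Recall = TP / (TP + FN) = 74 / 86 = 37/43.

37/43


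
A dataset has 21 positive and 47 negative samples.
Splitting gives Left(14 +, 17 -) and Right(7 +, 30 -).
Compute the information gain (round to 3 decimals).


H(parent) = 0.8918. H(left) = 0.9932, H(right) = 0.6998. Weighted = (31/68)*0.9932 + (37/68)*0.6998 = 0.8336. IG = 0.8918 - 0.8336 = 0.0582, which rounds to 0.058.

0.058


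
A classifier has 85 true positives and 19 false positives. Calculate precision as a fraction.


Precision = TP / (TP + FP) = 85 / 104 = 85/104.

85/104


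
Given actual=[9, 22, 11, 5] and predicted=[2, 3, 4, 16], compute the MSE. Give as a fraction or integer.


MSE = (1/4) * ((9-2)^2=49 + (22-3)^2=361 + (11-4)^2=49 + (5-16)^2=121). Sum = 580. MSE = 145.

145


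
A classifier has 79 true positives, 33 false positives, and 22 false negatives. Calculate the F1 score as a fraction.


Precision = 79/112 = 79/112. Recall = 79/101 = 79/101. F1 = 2*P*R/(P+R) = 158/213.

158/213


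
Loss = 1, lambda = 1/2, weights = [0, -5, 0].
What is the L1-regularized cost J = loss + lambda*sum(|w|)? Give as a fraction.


L1 norm = sum(|w|) = 5. J = 1 + 1/2 * 5 = 7/2.

7/2


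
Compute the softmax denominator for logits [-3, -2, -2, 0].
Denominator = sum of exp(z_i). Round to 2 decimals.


Denom = e^-3=0.0498 + e^-2=0.1353 + e^-2=0.1353 + e^0=1.0000. Sum = 1.3204, which rounds to 1.32.

1.32


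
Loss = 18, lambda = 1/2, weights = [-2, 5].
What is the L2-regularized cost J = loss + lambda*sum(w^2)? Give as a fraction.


L2 sq norm = sum(w^2) = 29. J = 18 + 1/2 * 29 = 65/2.

65/2


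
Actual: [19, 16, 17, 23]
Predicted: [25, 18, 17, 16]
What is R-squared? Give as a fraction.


Mean(y) = 75/4. SS_res = 89. SS_tot = 115/4. R^2 = 1 - 89/(115/4) = -241/115.

-241/115


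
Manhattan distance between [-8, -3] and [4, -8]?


d = sum of absolute differences: |-8-4|=12 + |-3--8|=5 = 17.

17


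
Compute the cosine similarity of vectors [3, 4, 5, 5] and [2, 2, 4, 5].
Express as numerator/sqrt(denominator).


dot = 59. |a|^2 = 75, |b|^2 = 49. cos = 59/sqrt(3675).

59/sqrt(3675)


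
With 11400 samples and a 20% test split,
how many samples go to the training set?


Test set = 11400 * 20% = 2280. Training set = 11400 - 2280 = 9120.

9120


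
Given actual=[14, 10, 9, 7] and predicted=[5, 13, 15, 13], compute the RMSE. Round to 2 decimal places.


MSE = 40.5000. RMSE = sqrt(40.5000) = 6.36.

6.36


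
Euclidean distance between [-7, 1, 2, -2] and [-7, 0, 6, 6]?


d = sqrt(sum of squared differences). (-7--7)^2=0, (1-0)^2=1, (2-6)^2=16, (-2-6)^2=64. Sum = 81.

9


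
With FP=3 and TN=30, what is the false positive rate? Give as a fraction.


FPR = FP / (FP + TN) = 3 / 33 = 1/11.

1/11


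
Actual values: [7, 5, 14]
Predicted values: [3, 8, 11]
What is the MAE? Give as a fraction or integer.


MAE = (1/3) * (|7-3|=4 + |5-8|=3 + |14-11|=3). Sum = 10. MAE = 10/3.

10/3


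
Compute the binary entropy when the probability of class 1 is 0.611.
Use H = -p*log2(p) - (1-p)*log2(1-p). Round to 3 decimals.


H = -0.611*log2(0.611) - 0.389*log2(0.389) = 0.964.

0.964


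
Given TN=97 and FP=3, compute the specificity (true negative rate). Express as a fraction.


Specificity = TN / (TN + FP) = 97 / 100 = 97/100.

97/100


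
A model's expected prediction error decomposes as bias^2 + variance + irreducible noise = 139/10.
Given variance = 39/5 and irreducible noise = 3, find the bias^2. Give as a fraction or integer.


Total error = bias^2 + variance + irreducible noise. So bias^2 = 139/10 - 39/5 - 3 = 31/10.

31/10


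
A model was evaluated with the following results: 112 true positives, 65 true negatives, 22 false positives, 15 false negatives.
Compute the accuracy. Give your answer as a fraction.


Accuracy = (TP + TN) / (TP + TN + FP + FN) = (112 + 65) / 214 = 177/214.

177/214


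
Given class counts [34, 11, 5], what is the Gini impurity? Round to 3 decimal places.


Total = 50. Proportions: 34/50, 11/50, 5/50. sum(p_i^2) = 0.5208. Gini = 1 - 0.5208 = 0.4792, which rounds to 0.479.

0.479


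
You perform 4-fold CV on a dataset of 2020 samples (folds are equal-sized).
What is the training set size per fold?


Each validation fold has 2020/4 = 505 samples. Training set = 2020 - 505 = 1515.

1515


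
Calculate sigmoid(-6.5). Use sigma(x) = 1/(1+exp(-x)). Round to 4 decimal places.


sigma(-6.5) = 1/(1+e^(6.5)) = 1/(1+665.141633) = 1/666.141633 = 0.0015.

0.0015


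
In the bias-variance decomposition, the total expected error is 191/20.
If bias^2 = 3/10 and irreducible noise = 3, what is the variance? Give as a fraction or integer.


Total error = bias^2 + variance + irreducible noise. So variance = 191/20 - 3/10 - 3 = 25/4.

25/4


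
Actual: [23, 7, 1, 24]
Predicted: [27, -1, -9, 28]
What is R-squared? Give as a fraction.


Mean(y) = 55/4. SS_res = 196. SS_tot = 1595/4. R^2 = 1 - 196/(1595/4) = 811/1595.

811/1595


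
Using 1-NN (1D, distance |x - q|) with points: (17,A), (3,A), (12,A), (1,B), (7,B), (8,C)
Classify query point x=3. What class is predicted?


Distances: |17-3|=14, |3-3|=0, |12-3|=9, |1-3|=2, |7-3|=4, |8-3|=5. 1 nearest: (3,A). Counts: {'A': 1}. Majority class: A.

A


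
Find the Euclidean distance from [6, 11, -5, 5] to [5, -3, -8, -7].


d = sqrt(sum of squared differences). (6-5)^2=1, (11--3)^2=196, (-5--8)^2=9, (5--7)^2=144. Sum = 350.

sqrt(350)


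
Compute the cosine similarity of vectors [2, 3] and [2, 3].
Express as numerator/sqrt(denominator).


dot = 13. |a|^2 = 13, |b|^2 = 13. cos = 13/sqrt(169).

13/sqrt(169)


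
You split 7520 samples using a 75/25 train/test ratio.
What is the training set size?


Test set = 7520 * 25% = 1880. Training set = 7520 - 1880 = 5640.

5640


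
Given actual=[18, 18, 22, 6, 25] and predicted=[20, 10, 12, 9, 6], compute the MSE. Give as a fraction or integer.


MSE = (1/5) * ((18-20)^2=4 + (18-10)^2=64 + (22-12)^2=100 + (6-9)^2=9 + (25-6)^2=361). Sum = 538. MSE = 538/5.

538/5


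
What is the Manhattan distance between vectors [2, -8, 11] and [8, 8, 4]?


d = sum of absolute differences: |2-8|=6 + |-8-8|=16 + |11-4|=7 = 29.

29


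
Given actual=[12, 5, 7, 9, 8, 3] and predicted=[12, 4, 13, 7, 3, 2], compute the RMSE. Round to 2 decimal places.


MSE = 11.1667. RMSE = sqrt(11.1667) = 3.34.

3.34


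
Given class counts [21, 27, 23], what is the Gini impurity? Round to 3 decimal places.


Total = 71. Proportions: 21/71, 27/71, 23/71. sum(p_i^2) = 0.3370. Gini = 1 - 0.3370 = 0.6630, which rounds to 0.663.

0.663


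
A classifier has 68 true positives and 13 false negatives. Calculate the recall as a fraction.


Recall = TP / (TP + FN) = 68 / 81 = 68/81.

68/81


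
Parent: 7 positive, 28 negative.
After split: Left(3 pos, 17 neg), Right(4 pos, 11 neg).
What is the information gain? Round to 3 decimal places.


H(parent) = 0.7219. H(left) = 0.6098, H(right) = 0.8366. Weighted = (20/35)*0.6098 + (15/35)*0.8366 = 0.7070. IG = 0.7219 - 0.7070 = 0.0149, which rounds to 0.015.

0.015


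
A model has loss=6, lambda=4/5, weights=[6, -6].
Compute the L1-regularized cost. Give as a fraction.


L1 norm = sum(|w|) = 12. J = 6 + 4/5 * 12 = 78/5.

78/5


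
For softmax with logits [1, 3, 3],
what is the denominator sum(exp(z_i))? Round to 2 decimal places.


Denom = e^1=2.7183 + e^3=20.0855 + e^3=20.0855. Sum = 42.8893, which rounds to 42.89.

42.89


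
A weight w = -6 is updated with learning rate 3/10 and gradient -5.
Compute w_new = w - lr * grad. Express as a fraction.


w_new = -6 - 3/10 * -5 = -6 - -3/2 = -9/2.

-9/2


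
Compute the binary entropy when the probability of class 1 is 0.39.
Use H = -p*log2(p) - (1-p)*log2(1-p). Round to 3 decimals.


H = -0.39*log2(0.39) - 0.61*log2(0.61) = 0.965.

0.965


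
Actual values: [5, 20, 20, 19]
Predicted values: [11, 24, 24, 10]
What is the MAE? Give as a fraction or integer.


MAE = (1/4) * (|5-11|=6 + |20-24|=4 + |20-24|=4 + |19-10|=9). Sum = 23. MAE = 23/4.

23/4


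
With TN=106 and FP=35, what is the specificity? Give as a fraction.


Specificity = TN / (TN + FP) = 106 / 141 = 106/141.

106/141


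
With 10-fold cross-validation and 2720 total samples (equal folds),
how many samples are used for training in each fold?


Each validation fold has 2720/10 = 272 samples. Training set = 2720 - 272 = 2448.

2448


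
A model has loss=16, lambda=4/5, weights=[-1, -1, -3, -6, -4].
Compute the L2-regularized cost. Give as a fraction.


L2 sq norm = sum(w^2) = 63. J = 16 + 4/5 * 63 = 332/5.

332/5


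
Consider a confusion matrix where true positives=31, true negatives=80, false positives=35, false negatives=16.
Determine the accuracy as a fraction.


Accuracy = (TP + TN) / (TP + TN + FP + FN) = (31 + 80) / 162 = 37/54.

37/54


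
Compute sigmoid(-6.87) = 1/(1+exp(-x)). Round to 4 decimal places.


sigma(-6.87) = 1/(1+e^(6.87)) = 1/(1+962.948566) = 1/963.948566 = 0.0010.

0.0010


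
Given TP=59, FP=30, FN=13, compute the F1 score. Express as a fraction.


Precision = 59/89 = 59/89. Recall = 59/72 = 59/72. F1 = 2*P*R/(P+R) = 118/161.

118/161


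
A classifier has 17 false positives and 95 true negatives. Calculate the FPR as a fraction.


FPR = FP / (FP + TN) = 17 / 112 = 17/112.

17/112


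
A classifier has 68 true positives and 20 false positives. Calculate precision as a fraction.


Precision = TP / (TP + FP) = 68 / 88 = 17/22.

17/22
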